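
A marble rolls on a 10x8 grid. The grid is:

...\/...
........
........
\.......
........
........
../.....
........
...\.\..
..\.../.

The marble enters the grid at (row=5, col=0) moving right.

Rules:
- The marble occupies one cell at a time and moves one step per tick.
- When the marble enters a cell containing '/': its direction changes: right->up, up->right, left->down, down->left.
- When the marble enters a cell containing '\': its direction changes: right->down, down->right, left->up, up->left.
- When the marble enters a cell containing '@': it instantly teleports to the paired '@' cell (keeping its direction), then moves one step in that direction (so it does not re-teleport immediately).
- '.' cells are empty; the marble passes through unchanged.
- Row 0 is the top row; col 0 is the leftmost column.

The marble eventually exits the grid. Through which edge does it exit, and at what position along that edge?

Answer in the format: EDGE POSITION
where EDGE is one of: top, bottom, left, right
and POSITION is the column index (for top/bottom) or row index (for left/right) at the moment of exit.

Answer: right 5

Derivation:
Step 1: enter (5,0), '.' pass, move right to (5,1)
Step 2: enter (5,1), '.' pass, move right to (5,2)
Step 3: enter (5,2), '.' pass, move right to (5,3)
Step 4: enter (5,3), '.' pass, move right to (5,4)
Step 5: enter (5,4), '.' pass, move right to (5,5)
Step 6: enter (5,5), '.' pass, move right to (5,6)
Step 7: enter (5,6), '.' pass, move right to (5,7)
Step 8: enter (5,7), '.' pass, move right to (5,8)
Step 9: at (5,8) — EXIT via right edge, pos 5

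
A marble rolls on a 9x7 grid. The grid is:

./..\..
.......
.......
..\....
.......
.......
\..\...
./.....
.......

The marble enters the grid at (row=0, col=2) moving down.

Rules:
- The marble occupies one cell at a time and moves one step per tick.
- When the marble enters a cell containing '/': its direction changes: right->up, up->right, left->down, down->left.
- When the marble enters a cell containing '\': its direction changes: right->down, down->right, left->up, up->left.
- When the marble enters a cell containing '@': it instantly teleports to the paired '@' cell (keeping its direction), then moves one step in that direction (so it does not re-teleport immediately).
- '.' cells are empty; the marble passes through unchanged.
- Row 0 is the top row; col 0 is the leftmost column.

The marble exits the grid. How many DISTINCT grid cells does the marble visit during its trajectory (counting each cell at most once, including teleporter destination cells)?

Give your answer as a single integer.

Step 1: enter (0,2), '.' pass, move down to (1,2)
Step 2: enter (1,2), '.' pass, move down to (2,2)
Step 3: enter (2,2), '.' pass, move down to (3,2)
Step 4: enter (3,2), '\' deflects down->right, move right to (3,3)
Step 5: enter (3,3), '.' pass, move right to (3,4)
Step 6: enter (3,4), '.' pass, move right to (3,5)
Step 7: enter (3,5), '.' pass, move right to (3,6)
Step 8: enter (3,6), '.' pass, move right to (3,7)
Step 9: at (3,7) — EXIT via right edge, pos 3
Distinct cells visited: 8 (path length 8)

Answer: 8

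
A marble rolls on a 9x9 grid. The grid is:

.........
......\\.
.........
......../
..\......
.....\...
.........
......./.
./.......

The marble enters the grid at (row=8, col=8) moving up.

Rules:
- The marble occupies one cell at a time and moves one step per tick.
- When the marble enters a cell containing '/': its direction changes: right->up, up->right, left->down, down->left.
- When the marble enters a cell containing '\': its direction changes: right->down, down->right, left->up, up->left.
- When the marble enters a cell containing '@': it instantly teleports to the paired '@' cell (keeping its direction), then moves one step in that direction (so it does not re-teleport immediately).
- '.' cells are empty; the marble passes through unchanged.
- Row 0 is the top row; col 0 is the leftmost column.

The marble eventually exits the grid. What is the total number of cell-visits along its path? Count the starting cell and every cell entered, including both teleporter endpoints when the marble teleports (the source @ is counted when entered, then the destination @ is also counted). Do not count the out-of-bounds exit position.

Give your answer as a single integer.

Step 1: enter (8,8), '.' pass, move up to (7,8)
Step 2: enter (7,8), '.' pass, move up to (6,8)
Step 3: enter (6,8), '.' pass, move up to (5,8)
Step 4: enter (5,8), '.' pass, move up to (4,8)
Step 5: enter (4,8), '.' pass, move up to (3,8)
Step 6: enter (3,8), '/' deflects up->right, move right to (3,9)
Step 7: at (3,9) — EXIT via right edge, pos 3
Path length (cell visits): 6

Answer: 6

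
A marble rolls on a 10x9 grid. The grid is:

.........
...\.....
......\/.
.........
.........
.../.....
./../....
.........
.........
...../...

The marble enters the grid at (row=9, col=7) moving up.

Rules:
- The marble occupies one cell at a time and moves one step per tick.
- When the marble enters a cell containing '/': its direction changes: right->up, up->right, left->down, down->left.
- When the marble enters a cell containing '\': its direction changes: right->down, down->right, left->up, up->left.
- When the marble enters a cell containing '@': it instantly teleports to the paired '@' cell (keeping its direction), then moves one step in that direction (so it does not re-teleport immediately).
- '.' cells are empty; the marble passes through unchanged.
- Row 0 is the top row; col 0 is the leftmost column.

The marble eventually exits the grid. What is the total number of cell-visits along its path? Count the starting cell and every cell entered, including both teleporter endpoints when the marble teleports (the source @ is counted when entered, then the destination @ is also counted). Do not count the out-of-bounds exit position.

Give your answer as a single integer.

Answer: 9

Derivation:
Step 1: enter (9,7), '.' pass, move up to (8,7)
Step 2: enter (8,7), '.' pass, move up to (7,7)
Step 3: enter (7,7), '.' pass, move up to (6,7)
Step 4: enter (6,7), '.' pass, move up to (5,7)
Step 5: enter (5,7), '.' pass, move up to (4,7)
Step 6: enter (4,7), '.' pass, move up to (3,7)
Step 7: enter (3,7), '.' pass, move up to (2,7)
Step 8: enter (2,7), '/' deflects up->right, move right to (2,8)
Step 9: enter (2,8), '.' pass, move right to (2,9)
Step 10: at (2,9) — EXIT via right edge, pos 2
Path length (cell visits): 9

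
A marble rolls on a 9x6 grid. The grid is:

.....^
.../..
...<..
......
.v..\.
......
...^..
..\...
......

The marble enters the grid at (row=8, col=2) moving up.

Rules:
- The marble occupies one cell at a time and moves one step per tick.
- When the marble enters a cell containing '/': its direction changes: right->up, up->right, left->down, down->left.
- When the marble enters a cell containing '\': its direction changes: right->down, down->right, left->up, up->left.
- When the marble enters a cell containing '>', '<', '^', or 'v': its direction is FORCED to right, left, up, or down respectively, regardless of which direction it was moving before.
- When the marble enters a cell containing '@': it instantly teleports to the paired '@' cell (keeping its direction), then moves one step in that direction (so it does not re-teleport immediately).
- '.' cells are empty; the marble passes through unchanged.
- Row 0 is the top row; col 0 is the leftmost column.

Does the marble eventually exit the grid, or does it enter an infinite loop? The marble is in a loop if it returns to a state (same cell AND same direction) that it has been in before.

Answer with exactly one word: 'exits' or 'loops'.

Answer: exits

Derivation:
Step 1: enter (8,2), '.' pass, move up to (7,2)
Step 2: enter (7,2), '\' deflects up->left, move left to (7,1)
Step 3: enter (7,1), '.' pass, move left to (7,0)
Step 4: enter (7,0), '.' pass, move left to (7,-1)
Step 5: at (7,-1) — EXIT via left edge, pos 7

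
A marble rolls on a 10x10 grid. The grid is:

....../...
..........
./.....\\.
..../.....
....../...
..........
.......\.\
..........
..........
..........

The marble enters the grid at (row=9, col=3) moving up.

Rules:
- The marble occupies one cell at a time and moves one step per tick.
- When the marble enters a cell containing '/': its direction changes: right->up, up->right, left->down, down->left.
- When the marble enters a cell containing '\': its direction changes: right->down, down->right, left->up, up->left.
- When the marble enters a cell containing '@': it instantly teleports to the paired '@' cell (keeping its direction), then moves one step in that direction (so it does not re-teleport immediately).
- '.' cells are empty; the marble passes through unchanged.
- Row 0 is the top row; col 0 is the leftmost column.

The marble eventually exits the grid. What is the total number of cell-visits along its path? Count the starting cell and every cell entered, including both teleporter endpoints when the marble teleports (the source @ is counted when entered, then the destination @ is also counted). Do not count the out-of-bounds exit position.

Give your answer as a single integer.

Answer: 10

Derivation:
Step 1: enter (9,3), '.' pass, move up to (8,3)
Step 2: enter (8,3), '.' pass, move up to (7,3)
Step 3: enter (7,3), '.' pass, move up to (6,3)
Step 4: enter (6,3), '.' pass, move up to (5,3)
Step 5: enter (5,3), '.' pass, move up to (4,3)
Step 6: enter (4,3), '.' pass, move up to (3,3)
Step 7: enter (3,3), '.' pass, move up to (2,3)
Step 8: enter (2,3), '.' pass, move up to (1,3)
Step 9: enter (1,3), '.' pass, move up to (0,3)
Step 10: enter (0,3), '.' pass, move up to (-1,3)
Step 11: at (-1,3) — EXIT via top edge, pos 3
Path length (cell visits): 10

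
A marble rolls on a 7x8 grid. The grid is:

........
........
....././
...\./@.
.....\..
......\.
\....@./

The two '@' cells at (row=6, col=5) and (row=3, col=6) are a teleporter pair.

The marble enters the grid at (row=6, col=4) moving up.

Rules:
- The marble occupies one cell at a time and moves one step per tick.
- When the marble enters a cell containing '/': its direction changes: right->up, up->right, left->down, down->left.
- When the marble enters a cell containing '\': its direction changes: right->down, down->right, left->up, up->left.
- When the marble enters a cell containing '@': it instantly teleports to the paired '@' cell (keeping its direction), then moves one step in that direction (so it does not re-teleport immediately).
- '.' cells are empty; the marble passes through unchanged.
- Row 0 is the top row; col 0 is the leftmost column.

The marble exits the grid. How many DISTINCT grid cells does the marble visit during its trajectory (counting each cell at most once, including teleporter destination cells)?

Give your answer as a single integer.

Step 1: enter (6,4), '.' pass, move up to (5,4)
Step 2: enter (5,4), '.' pass, move up to (4,4)
Step 3: enter (4,4), '.' pass, move up to (3,4)
Step 4: enter (3,4), '.' pass, move up to (2,4)
Step 5: enter (2,4), '.' pass, move up to (1,4)
Step 6: enter (1,4), '.' pass, move up to (0,4)
Step 7: enter (0,4), '.' pass, move up to (-1,4)
Step 8: at (-1,4) — EXIT via top edge, pos 4
Distinct cells visited: 7 (path length 7)

Answer: 7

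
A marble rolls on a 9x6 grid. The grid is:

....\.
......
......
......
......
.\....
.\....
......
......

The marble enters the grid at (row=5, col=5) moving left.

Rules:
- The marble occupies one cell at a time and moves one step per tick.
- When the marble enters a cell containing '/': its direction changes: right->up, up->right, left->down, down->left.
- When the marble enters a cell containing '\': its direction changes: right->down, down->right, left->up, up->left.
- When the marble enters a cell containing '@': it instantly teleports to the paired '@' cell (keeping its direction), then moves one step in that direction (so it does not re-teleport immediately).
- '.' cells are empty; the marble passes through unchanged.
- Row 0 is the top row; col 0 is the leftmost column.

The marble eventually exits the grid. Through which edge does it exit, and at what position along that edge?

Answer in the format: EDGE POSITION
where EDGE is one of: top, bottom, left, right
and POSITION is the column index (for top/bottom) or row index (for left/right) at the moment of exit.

Answer: top 1

Derivation:
Step 1: enter (5,5), '.' pass, move left to (5,4)
Step 2: enter (5,4), '.' pass, move left to (5,3)
Step 3: enter (5,3), '.' pass, move left to (5,2)
Step 4: enter (5,2), '.' pass, move left to (5,1)
Step 5: enter (5,1), '\' deflects left->up, move up to (4,1)
Step 6: enter (4,1), '.' pass, move up to (3,1)
Step 7: enter (3,1), '.' pass, move up to (2,1)
Step 8: enter (2,1), '.' pass, move up to (1,1)
Step 9: enter (1,1), '.' pass, move up to (0,1)
Step 10: enter (0,1), '.' pass, move up to (-1,1)
Step 11: at (-1,1) — EXIT via top edge, pos 1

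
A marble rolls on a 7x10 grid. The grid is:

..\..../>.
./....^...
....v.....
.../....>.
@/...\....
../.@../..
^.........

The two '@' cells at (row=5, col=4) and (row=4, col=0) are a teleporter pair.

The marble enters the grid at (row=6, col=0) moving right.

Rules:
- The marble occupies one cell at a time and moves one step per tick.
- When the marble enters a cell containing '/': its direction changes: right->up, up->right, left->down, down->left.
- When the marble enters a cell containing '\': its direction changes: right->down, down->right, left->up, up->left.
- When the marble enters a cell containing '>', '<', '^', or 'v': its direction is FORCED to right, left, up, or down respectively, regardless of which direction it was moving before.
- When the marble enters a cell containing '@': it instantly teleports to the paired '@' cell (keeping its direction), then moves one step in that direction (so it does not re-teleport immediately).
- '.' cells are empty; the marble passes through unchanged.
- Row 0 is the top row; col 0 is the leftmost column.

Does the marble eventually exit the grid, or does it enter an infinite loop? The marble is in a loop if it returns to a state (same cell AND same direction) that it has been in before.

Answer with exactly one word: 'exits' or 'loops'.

Step 1: enter (6,0), '^' forces right->up, move up to (5,0)
Step 2: enter (5,0), '.' pass, move up to (4,0)
Step 3: enter (4,0), '@' teleport (4,0)->(5,4), also enter (5,4), move up to (4,4)
Step 4: enter (4,4), '.' pass, move up to (3,4)
Step 5: enter (3,4), '.' pass, move up to (2,4)
Step 6: enter (2,4), 'v' forces up->down, move down to (3,4)
Step 7: enter (3,4), '.' pass, move down to (4,4)
Step 8: enter (4,4), '.' pass, move down to (5,4)
Step 9: enter (5,4), '@' teleport (5,4)->(4,0), also enter (4,0), move down to (5,0)
Step 10: enter (5,0), '.' pass, move down to (6,0)
Step 11: enter (6,0), '^' forces down->up, move up to (5,0)
Step 12: at (5,0) dir=up — LOOP DETECTED (seen before)

Answer: loops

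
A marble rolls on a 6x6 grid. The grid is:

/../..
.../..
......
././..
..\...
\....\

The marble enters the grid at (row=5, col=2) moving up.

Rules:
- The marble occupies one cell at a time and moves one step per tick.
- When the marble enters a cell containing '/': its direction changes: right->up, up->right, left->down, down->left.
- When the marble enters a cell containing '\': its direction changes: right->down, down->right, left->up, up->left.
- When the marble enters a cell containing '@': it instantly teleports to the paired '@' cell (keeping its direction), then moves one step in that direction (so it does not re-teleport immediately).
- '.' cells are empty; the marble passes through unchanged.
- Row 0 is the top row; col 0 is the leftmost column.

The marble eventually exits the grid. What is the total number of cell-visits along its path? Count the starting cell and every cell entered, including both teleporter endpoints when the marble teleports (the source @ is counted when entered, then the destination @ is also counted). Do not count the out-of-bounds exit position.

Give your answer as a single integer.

Answer: 4

Derivation:
Step 1: enter (5,2), '.' pass, move up to (4,2)
Step 2: enter (4,2), '\' deflects up->left, move left to (4,1)
Step 3: enter (4,1), '.' pass, move left to (4,0)
Step 4: enter (4,0), '.' pass, move left to (4,-1)
Step 5: at (4,-1) — EXIT via left edge, pos 4
Path length (cell visits): 4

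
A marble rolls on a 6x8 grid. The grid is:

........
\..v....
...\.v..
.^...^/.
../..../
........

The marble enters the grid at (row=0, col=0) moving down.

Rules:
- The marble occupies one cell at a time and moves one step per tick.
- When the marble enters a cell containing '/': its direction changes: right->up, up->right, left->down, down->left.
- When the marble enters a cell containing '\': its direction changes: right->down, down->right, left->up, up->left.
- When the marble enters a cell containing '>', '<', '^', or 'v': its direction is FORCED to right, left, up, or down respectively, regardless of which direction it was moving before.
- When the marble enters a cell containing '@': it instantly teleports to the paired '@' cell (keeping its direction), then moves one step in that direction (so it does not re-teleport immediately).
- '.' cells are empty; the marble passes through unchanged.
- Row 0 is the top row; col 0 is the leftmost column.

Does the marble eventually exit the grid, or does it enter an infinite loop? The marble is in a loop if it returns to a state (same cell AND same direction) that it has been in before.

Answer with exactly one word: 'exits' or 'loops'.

Step 1: enter (0,0), '.' pass, move down to (1,0)
Step 2: enter (1,0), '\' deflects down->right, move right to (1,1)
Step 3: enter (1,1), '.' pass, move right to (1,2)
Step 4: enter (1,2), '.' pass, move right to (1,3)
Step 5: enter (1,3), 'v' forces right->down, move down to (2,3)
Step 6: enter (2,3), '\' deflects down->right, move right to (2,4)
Step 7: enter (2,4), '.' pass, move right to (2,5)
Step 8: enter (2,5), 'v' forces right->down, move down to (3,5)
Step 9: enter (3,5), '^' forces down->up, move up to (2,5)
Step 10: enter (2,5), 'v' forces up->down, move down to (3,5)
Step 11: at (3,5) dir=down — LOOP DETECTED (seen before)

Answer: loops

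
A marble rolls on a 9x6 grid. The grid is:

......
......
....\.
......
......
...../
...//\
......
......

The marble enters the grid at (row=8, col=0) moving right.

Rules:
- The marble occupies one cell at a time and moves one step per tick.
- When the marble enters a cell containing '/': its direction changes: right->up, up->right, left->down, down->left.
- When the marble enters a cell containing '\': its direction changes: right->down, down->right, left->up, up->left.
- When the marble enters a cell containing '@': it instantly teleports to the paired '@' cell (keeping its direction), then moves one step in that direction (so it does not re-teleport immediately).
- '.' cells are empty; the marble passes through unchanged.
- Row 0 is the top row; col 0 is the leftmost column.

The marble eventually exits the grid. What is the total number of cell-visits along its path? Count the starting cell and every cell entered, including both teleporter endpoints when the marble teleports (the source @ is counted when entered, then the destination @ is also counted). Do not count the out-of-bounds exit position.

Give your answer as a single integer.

Answer: 6

Derivation:
Step 1: enter (8,0), '.' pass, move right to (8,1)
Step 2: enter (8,1), '.' pass, move right to (8,2)
Step 3: enter (8,2), '.' pass, move right to (8,3)
Step 4: enter (8,3), '.' pass, move right to (8,4)
Step 5: enter (8,4), '.' pass, move right to (8,5)
Step 6: enter (8,5), '.' pass, move right to (8,6)
Step 7: at (8,6) — EXIT via right edge, pos 8
Path length (cell visits): 6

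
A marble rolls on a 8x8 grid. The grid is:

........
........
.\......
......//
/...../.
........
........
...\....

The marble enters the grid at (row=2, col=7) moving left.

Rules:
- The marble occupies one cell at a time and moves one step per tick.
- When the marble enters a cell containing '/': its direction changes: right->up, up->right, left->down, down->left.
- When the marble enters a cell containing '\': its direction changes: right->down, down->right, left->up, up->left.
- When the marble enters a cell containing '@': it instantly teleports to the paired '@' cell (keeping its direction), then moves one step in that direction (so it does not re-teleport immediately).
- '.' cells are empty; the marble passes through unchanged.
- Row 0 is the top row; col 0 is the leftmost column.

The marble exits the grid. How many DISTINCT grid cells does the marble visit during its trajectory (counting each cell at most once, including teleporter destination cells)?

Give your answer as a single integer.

Step 1: enter (2,7), '.' pass, move left to (2,6)
Step 2: enter (2,6), '.' pass, move left to (2,5)
Step 3: enter (2,5), '.' pass, move left to (2,4)
Step 4: enter (2,4), '.' pass, move left to (2,3)
Step 5: enter (2,3), '.' pass, move left to (2,2)
Step 6: enter (2,2), '.' pass, move left to (2,1)
Step 7: enter (2,1), '\' deflects left->up, move up to (1,1)
Step 8: enter (1,1), '.' pass, move up to (0,1)
Step 9: enter (0,1), '.' pass, move up to (-1,1)
Step 10: at (-1,1) — EXIT via top edge, pos 1
Distinct cells visited: 9 (path length 9)

Answer: 9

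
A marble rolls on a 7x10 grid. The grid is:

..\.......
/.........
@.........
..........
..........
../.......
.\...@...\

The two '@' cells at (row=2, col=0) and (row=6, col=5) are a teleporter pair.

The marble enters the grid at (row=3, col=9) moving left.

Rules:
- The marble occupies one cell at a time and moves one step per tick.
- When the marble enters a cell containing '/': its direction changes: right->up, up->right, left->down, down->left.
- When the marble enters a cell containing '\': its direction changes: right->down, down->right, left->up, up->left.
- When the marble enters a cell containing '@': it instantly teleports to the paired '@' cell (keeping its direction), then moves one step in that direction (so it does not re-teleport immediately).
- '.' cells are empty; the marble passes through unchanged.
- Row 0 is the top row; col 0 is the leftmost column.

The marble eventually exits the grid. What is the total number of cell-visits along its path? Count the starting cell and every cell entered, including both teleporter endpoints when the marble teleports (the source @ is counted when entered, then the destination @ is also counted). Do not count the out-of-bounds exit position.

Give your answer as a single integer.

Step 1: enter (3,9), '.' pass, move left to (3,8)
Step 2: enter (3,8), '.' pass, move left to (3,7)
Step 3: enter (3,7), '.' pass, move left to (3,6)
Step 4: enter (3,6), '.' pass, move left to (3,5)
Step 5: enter (3,5), '.' pass, move left to (3,4)
Step 6: enter (3,4), '.' pass, move left to (3,3)
Step 7: enter (3,3), '.' pass, move left to (3,2)
Step 8: enter (3,2), '.' pass, move left to (3,1)
Step 9: enter (3,1), '.' pass, move left to (3,0)
Step 10: enter (3,0), '.' pass, move left to (3,-1)
Step 11: at (3,-1) — EXIT via left edge, pos 3
Path length (cell visits): 10

Answer: 10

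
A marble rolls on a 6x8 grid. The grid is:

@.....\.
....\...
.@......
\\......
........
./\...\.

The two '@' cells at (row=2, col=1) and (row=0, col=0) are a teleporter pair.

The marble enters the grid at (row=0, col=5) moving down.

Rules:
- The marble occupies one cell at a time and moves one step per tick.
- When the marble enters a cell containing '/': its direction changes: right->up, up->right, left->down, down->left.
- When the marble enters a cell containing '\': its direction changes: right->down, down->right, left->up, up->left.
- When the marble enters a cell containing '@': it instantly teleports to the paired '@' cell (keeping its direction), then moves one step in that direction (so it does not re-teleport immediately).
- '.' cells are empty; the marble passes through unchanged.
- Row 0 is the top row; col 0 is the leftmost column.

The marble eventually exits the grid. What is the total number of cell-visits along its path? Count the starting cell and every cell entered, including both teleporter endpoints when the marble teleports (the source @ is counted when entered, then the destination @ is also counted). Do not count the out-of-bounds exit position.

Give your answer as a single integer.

Step 1: enter (0,5), '.' pass, move down to (1,5)
Step 2: enter (1,5), '.' pass, move down to (2,5)
Step 3: enter (2,5), '.' pass, move down to (3,5)
Step 4: enter (3,5), '.' pass, move down to (4,5)
Step 5: enter (4,5), '.' pass, move down to (5,5)
Step 6: enter (5,5), '.' pass, move down to (6,5)
Step 7: at (6,5) — EXIT via bottom edge, pos 5
Path length (cell visits): 6

Answer: 6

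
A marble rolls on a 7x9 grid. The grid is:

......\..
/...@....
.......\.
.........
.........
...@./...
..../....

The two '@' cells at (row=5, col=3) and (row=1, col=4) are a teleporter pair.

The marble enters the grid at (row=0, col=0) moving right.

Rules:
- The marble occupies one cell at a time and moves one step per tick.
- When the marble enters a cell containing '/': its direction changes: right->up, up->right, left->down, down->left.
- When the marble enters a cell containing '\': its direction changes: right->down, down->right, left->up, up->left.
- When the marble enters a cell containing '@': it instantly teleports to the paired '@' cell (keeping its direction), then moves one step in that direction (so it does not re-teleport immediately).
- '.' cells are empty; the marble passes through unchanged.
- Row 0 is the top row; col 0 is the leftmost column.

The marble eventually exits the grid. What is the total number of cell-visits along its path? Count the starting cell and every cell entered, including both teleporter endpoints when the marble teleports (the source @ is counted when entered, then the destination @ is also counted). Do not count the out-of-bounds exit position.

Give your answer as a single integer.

Step 1: enter (0,0), '.' pass, move right to (0,1)
Step 2: enter (0,1), '.' pass, move right to (0,2)
Step 3: enter (0,2), '.' pass, move right to (0,3)
Step 4: enter (0,3), '.' pass, move right to (0,4)
Step 5: enter (0,4), '.' pass, move right to (0,5)
Step 6: enter (0,5), '.' pass, move right to (0,6)
Step 7: enter (0,6), '\' deflects right->down, move down to (1,6)
Step 8: enter (1,6), '.' pass, move down to (2,6)
Step 9: enter (2,6), '.' pass, move down to (3,6)
Step 10: enter (3,6), '.' pass, move down to (4,6)
Step 11: enter (4,6), '.' pass, move down to (5,6)
Step 12: enter (5,6), '.' pass, move down to (6,6)
Step 13: enter (6,6), '.' pass, move down to (7,6)
Step 14: at (7,6) — EXIT via bottom edge, pos 6
Path length (cell visits): 13

Answer: 13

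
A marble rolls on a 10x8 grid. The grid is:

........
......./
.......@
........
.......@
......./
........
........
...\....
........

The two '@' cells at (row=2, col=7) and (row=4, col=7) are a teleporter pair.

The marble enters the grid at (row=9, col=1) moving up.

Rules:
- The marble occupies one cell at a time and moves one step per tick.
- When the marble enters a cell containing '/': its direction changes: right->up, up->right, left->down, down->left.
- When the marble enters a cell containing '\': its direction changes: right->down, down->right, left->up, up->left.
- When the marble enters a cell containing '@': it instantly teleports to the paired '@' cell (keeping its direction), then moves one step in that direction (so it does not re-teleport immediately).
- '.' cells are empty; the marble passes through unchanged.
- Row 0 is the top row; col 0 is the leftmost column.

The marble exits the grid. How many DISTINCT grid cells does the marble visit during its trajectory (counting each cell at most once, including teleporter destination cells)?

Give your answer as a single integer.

Answer: 10

Derivation:
Step 1: enter (9,1), '.' pass, move up to (8,1)
Step 2: enter (8,1), '.' pass, move up to (7,1)
Step 3: enter (7,1), '.' pass, move up to (6,1)
Step 4: enter (6,1), '.' pass, move up to (5,1)
Step 5: enter (5,1), '.' pass, move up to (4,1)
Step 6: enter (4,1), '.' pass, move up to (3,1)
Step 7: enter (3,1), '.' pass, move up to (2,1)
Step 8: enter (2,1), '.' pass, move up to (1,1)
Step 9: enter (1,1), '.' pass, move up to (0,1)
Step 10: enter (0,1), '.' pass, move up to (-1,1)
Step 11: at (-1,1) — EXIT via top edge, pos 1
Distinct cells visited: 10 (path length 10)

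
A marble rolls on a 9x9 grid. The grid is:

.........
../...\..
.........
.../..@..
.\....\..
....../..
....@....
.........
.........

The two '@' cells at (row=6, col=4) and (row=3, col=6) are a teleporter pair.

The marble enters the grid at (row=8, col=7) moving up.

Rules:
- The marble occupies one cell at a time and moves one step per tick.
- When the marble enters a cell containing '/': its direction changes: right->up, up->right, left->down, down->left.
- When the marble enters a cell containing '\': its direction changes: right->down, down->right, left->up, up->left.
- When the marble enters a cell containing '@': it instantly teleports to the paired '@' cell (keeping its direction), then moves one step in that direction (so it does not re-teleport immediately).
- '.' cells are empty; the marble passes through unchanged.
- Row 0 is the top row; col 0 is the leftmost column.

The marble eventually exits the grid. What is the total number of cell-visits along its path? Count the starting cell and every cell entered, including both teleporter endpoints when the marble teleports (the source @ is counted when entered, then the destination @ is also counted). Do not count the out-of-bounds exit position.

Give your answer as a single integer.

Answer: 9

Derivation:
Step 1: enter (8,7), '.' pass, move up to (7,7)
Step 2: enter (7,7), '.' pass, move up to (6,7)
Step 3: enter (6,7), '.' pass, move up to (5,7)
Step 4: enter (5,7), '.' pass, move up to (4,7)
Step 5: enter (4,7), '.' pass, move up to (3,7)
Step 6: enter (3,7), '.' pass, move up to (2,7)
Step 7: enter (2,7), '.' pass, move up to (1,7)
Step 8: enter (1,7), '.' pass, move up to (0,7)
Step 9: enter (0,7), '.' pass, move up to (-1,7)
Step 10: at (-1,7) — EXIT via top edge, pos 7
Path length (cell visits): 9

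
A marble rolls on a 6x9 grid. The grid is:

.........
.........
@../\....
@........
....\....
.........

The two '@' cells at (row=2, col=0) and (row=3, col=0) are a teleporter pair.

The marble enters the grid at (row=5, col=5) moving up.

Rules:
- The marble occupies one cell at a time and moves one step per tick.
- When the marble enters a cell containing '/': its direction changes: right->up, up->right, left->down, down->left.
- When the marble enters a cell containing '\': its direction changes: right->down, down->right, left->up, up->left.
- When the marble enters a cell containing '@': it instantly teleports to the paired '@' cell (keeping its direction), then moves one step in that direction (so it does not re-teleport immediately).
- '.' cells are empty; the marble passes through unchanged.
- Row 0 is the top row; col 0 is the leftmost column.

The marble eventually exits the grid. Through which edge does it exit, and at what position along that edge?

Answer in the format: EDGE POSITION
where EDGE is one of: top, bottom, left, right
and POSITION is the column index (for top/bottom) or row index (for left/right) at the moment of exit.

Step 1: enter (5,5), '.' pass, move up to (4,5)
Step 2: enter (4,5), '.' pass, move up to (3,5)
Step 3: enter (3,5), '.' pass, move up to (2,5)
Step 4: enter (2,5), '.' pass, move up to (1,5)
Step 5: enter (1,5), '.' pass, move up to (0,5)
Step 6: enter (0,5), '.' pass, move up to (-1,5)
Step 7: at (-1,5) — EXIT via top edge, pos 5

Answer: top 5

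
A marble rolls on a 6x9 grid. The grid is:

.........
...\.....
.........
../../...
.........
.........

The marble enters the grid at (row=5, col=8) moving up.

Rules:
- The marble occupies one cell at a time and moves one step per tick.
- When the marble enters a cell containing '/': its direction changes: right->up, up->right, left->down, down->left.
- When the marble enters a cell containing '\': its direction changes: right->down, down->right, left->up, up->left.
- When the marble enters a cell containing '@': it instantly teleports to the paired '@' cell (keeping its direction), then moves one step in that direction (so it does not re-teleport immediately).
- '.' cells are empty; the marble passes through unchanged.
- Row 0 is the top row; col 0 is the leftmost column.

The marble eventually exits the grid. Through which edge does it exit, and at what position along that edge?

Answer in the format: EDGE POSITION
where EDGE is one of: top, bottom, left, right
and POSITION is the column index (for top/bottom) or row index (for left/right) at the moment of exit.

Answer: top 8

Derivation:
Step 1: enter (5,8), '.' pass, move up to (4,8)
Step 2: enter (4,8), '.' pass, move up to (3,8)
Step 3: enter (3,8), '.' pass, move up to (2,8)
Step 4: enter (2,8), '.' pass, move up to (1,8)
Step 5: enter (1,8), '.' pass, move up to (0,8)
Step 6: enter (0,8), '.' pass, move up to (-1,8)
Step 7: at (-1,8) — EXIT via top edge, pos 8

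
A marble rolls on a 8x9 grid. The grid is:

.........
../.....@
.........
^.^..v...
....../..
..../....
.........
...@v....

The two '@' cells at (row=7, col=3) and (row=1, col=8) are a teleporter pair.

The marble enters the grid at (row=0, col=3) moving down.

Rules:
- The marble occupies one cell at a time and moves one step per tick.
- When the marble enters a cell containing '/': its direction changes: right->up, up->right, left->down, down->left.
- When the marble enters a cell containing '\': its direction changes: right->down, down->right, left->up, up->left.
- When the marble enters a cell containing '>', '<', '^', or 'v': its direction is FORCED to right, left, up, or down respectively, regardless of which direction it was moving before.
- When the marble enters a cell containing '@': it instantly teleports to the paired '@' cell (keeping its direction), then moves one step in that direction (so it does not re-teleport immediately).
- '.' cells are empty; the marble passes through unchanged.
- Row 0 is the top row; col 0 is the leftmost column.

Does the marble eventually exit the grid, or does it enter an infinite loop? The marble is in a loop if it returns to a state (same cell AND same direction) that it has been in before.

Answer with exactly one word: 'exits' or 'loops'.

Answer: exits

Derivation:
Step 1: enter (0,3), '.' pass, move down to (1,3)
Step 2: enter (1,3), '.' pass, move down to (2,3)
Step 3: enter (2,3), '.' pass, move down to (3,3)
Step 4: enter (3,3), '.' pass, move down to (4,3)
Step 5: enter (4,3), '.' pass, move down to (5,3)
Step 6: enter (5,3), '.' pass, move down to (6,3)
Step 7: enter (6,3), '.' pass, move down to (7,3)
Step 8: enter (7,3), '@' teleport (7,3)->(1,8), also enter (1,8), move down to (2,8)
Step 9: enter (2,8), '.' pass, move down to (3,8)
Step 10: enter (3,8), '.' pass, move down to (4,8)
Step 11: enter (4,8), '.' pass, move down to (5,8)
Step 12: enter (5,8), '.' pass, move down to (6,8)
Step 13: enter (6,8), '.' pass, move down to (7,8)
Step 14: enter (7,8), '.' pass, move down to (8,8)
Step 15: at (8,8) — EXIT via bottom edge, pos 8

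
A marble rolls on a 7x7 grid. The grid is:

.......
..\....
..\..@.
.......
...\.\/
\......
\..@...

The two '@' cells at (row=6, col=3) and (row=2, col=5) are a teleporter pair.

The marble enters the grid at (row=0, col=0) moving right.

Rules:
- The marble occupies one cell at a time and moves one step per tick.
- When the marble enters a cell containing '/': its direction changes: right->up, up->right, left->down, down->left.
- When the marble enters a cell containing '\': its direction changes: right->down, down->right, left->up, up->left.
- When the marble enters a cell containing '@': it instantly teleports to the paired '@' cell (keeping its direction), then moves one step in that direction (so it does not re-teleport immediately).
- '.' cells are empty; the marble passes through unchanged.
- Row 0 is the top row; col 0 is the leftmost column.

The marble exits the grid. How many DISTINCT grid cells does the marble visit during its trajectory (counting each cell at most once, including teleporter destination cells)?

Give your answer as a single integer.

Step 1: enter (0,0), '.' pass, move right to (0,1)
Step 2: enter (0,1), '.' pass, move right to (0,2)
Step 3: enter (0,2), '.' pass, move right to (0,3)
Step 4: enter (0,3), '.' pass, move right to (0,4)
Step 5: enter (0,4), '.' pass, move right to (0,5)
Step 6: enter (0,5), '.' pass, move right to (0,6)
Step 7: enter (0,6), '.' pass, move right to (0,7)
Step 8: at (0,7) — EXIT via right edge, pos 0
Distinct cells visited: 7 (path length 7)

Answer: 7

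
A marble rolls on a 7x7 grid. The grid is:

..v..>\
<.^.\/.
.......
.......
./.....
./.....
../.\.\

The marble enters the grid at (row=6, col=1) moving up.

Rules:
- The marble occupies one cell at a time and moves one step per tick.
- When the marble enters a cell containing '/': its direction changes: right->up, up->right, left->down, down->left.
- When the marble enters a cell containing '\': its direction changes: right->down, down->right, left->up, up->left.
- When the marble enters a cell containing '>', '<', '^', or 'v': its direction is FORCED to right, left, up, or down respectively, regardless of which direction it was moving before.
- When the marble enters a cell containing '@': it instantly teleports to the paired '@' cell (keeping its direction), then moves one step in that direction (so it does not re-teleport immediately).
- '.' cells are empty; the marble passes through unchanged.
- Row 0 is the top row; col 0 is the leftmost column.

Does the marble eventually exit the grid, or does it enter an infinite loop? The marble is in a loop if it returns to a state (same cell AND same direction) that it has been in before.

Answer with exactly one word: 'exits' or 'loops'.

Step 1: enter (6,1), '.' pass, move up to (5,1)
Step 2: enter (5,1), '/' deflects up->right, move right to (5,2)
Step 3: enter (5,2), '.' pass, move right to (5,3)
Step 4: enter (5,3), '.' pass, move right to (5,4)
Step 5: enter (5,4), '.' pass, move right to (5,5)
Step 6: enter (5,5), '.' pass, move right to (5,6)
Step 7: enter (5,6), '.' pass, move right to (5,7)
Step 8: at (5,7) — EXIT via right edge, pos 5

Answer: exits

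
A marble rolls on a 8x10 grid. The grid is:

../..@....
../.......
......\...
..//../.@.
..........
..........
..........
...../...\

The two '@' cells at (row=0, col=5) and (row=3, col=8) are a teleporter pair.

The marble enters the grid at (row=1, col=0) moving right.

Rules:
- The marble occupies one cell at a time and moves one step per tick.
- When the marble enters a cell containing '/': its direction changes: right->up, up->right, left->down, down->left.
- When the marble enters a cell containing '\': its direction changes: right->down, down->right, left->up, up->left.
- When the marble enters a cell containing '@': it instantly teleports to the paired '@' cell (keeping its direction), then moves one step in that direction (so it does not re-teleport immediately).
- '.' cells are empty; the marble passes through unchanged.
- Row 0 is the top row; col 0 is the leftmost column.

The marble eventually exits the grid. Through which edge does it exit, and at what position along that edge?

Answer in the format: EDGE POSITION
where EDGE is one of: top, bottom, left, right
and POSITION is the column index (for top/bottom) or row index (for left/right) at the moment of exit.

Step 1: enter (1,0), '.' pass, move right to (1,1)
Step 2: enter (1,1), '.' pass, move right to (1,2)
Step 3: enter (1,2), '/' deflects right->up, move up to (0,2)
Step 4: enter (0,2), '/' deflects up->right, move right to (0,3)
Step 5: enter (0,3), '.' pass, move right to (0,4)
Step 6: enter (0,4), '.' pass, move right to (0,5)
Step 7: enter (0,5), '@' teleport (0,5)->(3,8), also enter (3,8), move right to (3,9)
Step 8: enter (3,9), '.' pass, move right to (3,10)
Step 9: at (3,10) — EXIT via right edge, pos 3

Answer: right 3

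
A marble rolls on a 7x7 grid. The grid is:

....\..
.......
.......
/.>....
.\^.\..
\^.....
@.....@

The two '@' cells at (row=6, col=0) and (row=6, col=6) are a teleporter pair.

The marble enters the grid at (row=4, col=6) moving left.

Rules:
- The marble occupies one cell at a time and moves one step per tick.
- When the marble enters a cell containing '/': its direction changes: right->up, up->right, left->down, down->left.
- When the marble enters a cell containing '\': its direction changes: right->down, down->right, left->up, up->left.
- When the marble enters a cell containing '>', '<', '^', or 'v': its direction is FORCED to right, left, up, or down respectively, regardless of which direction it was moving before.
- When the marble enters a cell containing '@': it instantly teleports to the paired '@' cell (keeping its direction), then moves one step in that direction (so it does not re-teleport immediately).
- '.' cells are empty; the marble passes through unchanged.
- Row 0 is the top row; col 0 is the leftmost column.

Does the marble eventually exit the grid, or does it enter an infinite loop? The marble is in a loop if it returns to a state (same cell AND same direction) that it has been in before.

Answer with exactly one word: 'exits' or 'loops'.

Answer: exits

Derivation:
Step 1: enter (4,6), '.' pass, move left to (4,5)
Step 2: enter (4,5), '.' pass, move left to (4,4)
Step 3: enter (4,4), '\' deflects left->up, move up to (3,4)
Step 4: enter (3,4), '.' pass, move up to (2,4)
Step 5: enter (2,4), '.' pass, move up to (1,4)
Step 6: enter (1,4), '.' pass, move up to (0,4)
Step 7: enter (0,4), '\' deflects up->left, move left to (0,3)
Step 8: enter (0,3), '.' pass, move left to (0,2)
Step 9: enter (0,2), '.' pass, move left to (0,1)
Step 10: enter (0,1), '.' pass, move left to (0,0)
Step 11: enter (0,0), '.' pass, move left to (0,-1)
Step 12: at (0,-1) — EXIT via left edge, pos 0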